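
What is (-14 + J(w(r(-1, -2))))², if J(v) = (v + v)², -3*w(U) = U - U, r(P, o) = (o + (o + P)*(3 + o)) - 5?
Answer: 196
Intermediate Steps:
r(P, o) = -5 + o + (3 + o)*(P + o) (r(P, o) = (o + (P + o)*(3 + o)) - 5 = (o + (3 + o)*(P + o)) - 5 = -5 + o + (3 + o)*(P + o))
w(U) = 0 (w(U) = -(U - U)/3 = -⅓*0 = 0)
J(v) = 4*v² (J(v) = (2*v)² = 4*v²)
(-14 + J(w(r(-1, -2))))² = (-14 + 4*0²)² = (-14 + 4*0)² = (-14 + 0)² = (-14)² = 196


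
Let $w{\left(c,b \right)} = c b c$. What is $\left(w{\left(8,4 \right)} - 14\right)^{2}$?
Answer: $58564$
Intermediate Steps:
$w{\left(c,b \right)} = b c^{2}$ ($w{\left(c,b \right)} = b c c = b c^{2}$)
$\left(w{\left(8,4 \right)} - 14\right)^{2} = \left(4 \cdot 8^{2} - 14\right)^{2} = \left(4 \cdot 64 - 14\right)^{2} = \left(256 - 14\right)^{2} = 242^{2} = 58564$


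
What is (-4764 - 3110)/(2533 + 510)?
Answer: -7874/3043 ≈ -2.5876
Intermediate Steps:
(-4764 - 3110)/(2533 + 510) = -7874/3043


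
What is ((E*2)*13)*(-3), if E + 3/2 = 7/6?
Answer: 26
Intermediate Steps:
E = -⅓ (E = -3/2 + 7/6 = -⅓ ≈ -0.33333)
((E*2)*13)*(-3) = (-⅓*2*13)*(-3) = -⅔*13*(-3) = -26/3*(-3) = 26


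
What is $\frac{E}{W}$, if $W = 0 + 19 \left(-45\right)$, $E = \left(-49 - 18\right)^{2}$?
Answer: $- \frac{4489}{855} \approx -5.2503$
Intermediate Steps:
$E = 4489$ ($E = \left(-67\right)^{2} = 4489$)
$W = -855$ ($W = 0 - 855 = -855$)
$\frac{E}{W} = \frac{4489}{-855} = 4489 \left(- \frac{1}{855}\right) = - \frac{4489}{855}$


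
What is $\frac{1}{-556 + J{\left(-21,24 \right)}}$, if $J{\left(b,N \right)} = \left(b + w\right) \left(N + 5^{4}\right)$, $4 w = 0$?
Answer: $- \frac{1}{14185} \approx -7.0497 \cdot 10^{-5}$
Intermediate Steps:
$w = 0$ ($w = \frac{1}{4} \cdot 0 = 0$)
$J{\left(b,N \right)} = b \left(625 + N\right)$ ($J{\left(b,N \right)} = \left(b + 0\right) \left(N + 5^{4}\right) = b \left(N + 625\right) = b \left(625 + N\right)$)
$\frac{1}{-556 + J{\left(-21,24 \right)}} = \frac{1}{-556 - 21 \left(625 + 24\right)} = \frac{1}{-556 - 13629} = \frac{1}{-14185} = - \frac{1}{14185}$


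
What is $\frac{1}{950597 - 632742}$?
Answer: $\frac{1}{317855} \approx 3.1461 \cdot 10^{-6}$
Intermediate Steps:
$\frac{1}{950597 - 632742} = \frac{1}{317855}$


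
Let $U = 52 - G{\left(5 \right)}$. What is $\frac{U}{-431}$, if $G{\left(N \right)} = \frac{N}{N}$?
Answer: $- \frac{51}{431} \approx -0.11833$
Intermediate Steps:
$G{\left(N \right)} = 1$
$U = 51$ ($U = 52 - 1 = 51$)
$\frac{U}{-431} = \frac{51}{-431} = 51 \left(- \frac{1}{431}\right) = - \frac{51}{431}$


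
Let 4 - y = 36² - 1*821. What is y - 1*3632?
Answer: -4103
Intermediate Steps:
y = -471 (y = 4 - (36² - 1*821) = 4 - (1296 - 821) = 4 - 1*475 = 4 - 475 = -471)
y - 1*3632 = -471 - 1*3632 = -471 - 3632 = -4103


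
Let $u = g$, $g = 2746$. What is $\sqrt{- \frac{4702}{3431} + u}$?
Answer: $\frac{2 \sqrt{8077280786}}{3431} \approx 52.389$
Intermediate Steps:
$u = 2746$
$\sqrt{- \frac{4702}{3431} + u} = \sqrt{- \frac{4702}{3431} + 2746} = \sqrt{\frac{9416824}{3431}} = \frac{2 \sqrt{8077280786}}{3431}$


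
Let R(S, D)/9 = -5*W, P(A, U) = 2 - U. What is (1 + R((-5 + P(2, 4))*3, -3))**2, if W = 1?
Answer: 1936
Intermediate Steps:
R(S, D) = -45 (R(S, D) = 9*(-5*1) = 9*(-5) = -45)
(1 + R((-5 + P(2, 4))*3, -3))**2 = (1 - 45)**2 = (-44)**2 = 1936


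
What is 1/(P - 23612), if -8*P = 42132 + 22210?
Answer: -4/126619 ≈ -3.1591e-5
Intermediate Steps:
P = -32171/4 (P = -(42132 + 22210)/8 = -1/8*64342 = -32171/4 ≈ -8042.8)
1/(P - 23612) = 1/(-32171/4 - 23612) = 1/(-126619/4) = -4/126619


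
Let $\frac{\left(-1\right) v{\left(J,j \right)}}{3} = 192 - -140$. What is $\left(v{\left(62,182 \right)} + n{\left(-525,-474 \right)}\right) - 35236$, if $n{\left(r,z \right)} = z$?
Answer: $-36706$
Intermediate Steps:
$v{\left(J,j \right)} = -996$ ($v{\left(J,j \right)} = - 3 \left(192 - -140\right) = - 3 \left(192 + 140\right) = \left(-3\right) 332 = -996$)
$\left(v{\left(62,182 \right)} + n{\left(-525,-474 \right)}\right) - 35236 = \left(-996 - 474\right) - 35236 = -1470 - 35236 = -36706$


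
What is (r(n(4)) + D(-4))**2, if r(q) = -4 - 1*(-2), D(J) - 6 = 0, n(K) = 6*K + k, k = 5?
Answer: 16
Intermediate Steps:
n(K) = 5 + 6*K (n(K) = 6*K + 5 = 5 + 6*K)
D(J) = 6 (D(J) = 6 + 0 = 6)
r(q) = -2 (r(q) = -4 + 2 = -2)
(r(n(4)) + D(-4))**2 = (-2 + 6)**2 = 4**2 = 16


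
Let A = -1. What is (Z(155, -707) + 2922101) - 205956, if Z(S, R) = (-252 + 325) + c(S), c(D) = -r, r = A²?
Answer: 2716217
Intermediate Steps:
r = 1 (r = (-1)² = 1)
c(D) = -1 (c(D) = -1*1 = -1)
Z(S, R) = 72 (Z(S, R) = (-252 + 325) - 1 = 73 - 1 = 72)
(Z(155, -707) + 2922101) - 205956 = (72 + 2922101) - 205956 = 2922173 - 205956 = 2716217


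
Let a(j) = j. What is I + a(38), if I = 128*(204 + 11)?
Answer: 27558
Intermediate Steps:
I = 27520 (I = 128*215 = 27520)
I + a(38) = 27520 + 38 = 27558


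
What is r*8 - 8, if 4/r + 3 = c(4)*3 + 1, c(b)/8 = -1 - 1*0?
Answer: -120/13 ≈ -9.2308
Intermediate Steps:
c(b) = -8 (c(b) = 8*(-1 - 1*0) = 8*(-1 + 0) = 8*(-1) = -8)
r = -2/13 (r = 4/(-3 + (-8*3 + 1)) = 4/(-3 + (-24 + 1)) = 4/(-3 - 23) = 4/(-26) = 4*(-1/26) = -2/13 ≈ -0.15385)
r*8 - 8 = -2/13*8 - 8 = -16/13 - 8 = -120/13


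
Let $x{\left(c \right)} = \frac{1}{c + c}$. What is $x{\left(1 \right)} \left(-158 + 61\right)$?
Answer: $- \frac{97}{2} \approx -48.5$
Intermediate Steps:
$x{\left(c \right)} = \frac{1}{2 c}$
$x{\left(1 \right)} \left(-158 + 61\right) = \frac{1}{2 \cdot 1} \left(-158 + 61\right) = \frac{1}{2} \cdot 1 \left(-97\right) = \frac{1}{2} \left(-97\right) = - \frac{97}{2}$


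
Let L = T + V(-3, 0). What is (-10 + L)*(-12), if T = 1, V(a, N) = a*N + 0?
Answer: 108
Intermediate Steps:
V(a, N) = N*a (V(a, N) = N*a + 0 = N*a)
L = 1 (L = 1 + 0*(-3) = 1 + 0 = 1)
(-10 + L)*(-12) = (-10 + 1)*(-12) = -9*(-12) = 108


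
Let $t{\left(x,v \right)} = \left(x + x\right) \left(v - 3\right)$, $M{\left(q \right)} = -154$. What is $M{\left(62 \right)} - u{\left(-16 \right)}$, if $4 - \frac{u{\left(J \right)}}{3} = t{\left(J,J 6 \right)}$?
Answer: $9338$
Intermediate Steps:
$t{\left(x,v \right)} = 2 x \left(-3 + v\right)$
$u{\left(J \right)} = 12 - 6 J \left(-3 + 6 J\right)$ ($u{\left(J \right)} = 12 - 3 \cdot 2 J \left(-3 + J 6\right) = 12 - 3 \cdot 2 J \left(-3 + 6 J\right) = 12 - 6 J \left(-3 + 6 J\right)$)
$M{\left(62 \right)} - u{\left(-16 \right)} = -154 - \left(12 - 36 \left(-16\right)^{2} + 18 \left(-16\right)\right) = -154 - \left(12 - 9216 - 288\right) = -154 - -9492 = -154 + 9492 = 9338$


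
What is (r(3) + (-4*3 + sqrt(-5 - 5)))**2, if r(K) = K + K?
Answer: (6 - I*sqrt(10))**2 ≈ 26.0 - 37.947*I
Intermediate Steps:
r(K) = 2*K
(r(3) + (-4*3 + sqrt(-5 - 5)))**2 = (2*3 + (-4*3 + sqrt(-5 - 5)))**2 = (6 + (-12 + sqrt(-10)))**2 = (6 + (-12 + I*sqrt(10)))**2 = (-6 + I*sqrt(10))**2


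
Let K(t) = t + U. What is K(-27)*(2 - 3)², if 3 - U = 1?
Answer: -25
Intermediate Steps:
U = 2 (U = 3 - 1*1 = 3 - 1 = 2)
K(t) = 2 + t (K(t) = t + 2 = 2 + t)
K(-27)*(2 - 3)² = (2 - 27)*(2 - 3)² = -25*(-1)² = -25*1 = -25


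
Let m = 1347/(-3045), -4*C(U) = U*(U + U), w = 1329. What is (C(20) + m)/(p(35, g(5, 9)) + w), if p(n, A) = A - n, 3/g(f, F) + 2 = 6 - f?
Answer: -203449/1310365 ≈ -0.15526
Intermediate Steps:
C(U) = -U²/2 (C(U) = -U*(U + U)/4 = -U*2*U/4 = -U²/2)
g(f, F) = 3/(4 - f) (g(f, F) = 3/(-2 + (6 - f)) = 3/(4 - f))
m = -449/1015 (m = 1347*(-1/3045) = -449/1015 ≈ -0.44236)
(C(20) + m)/(p(35, g(5, 9)) + w) = (-½*20² - 449/1015)/((-3/(-4 + 5) - 1*35) + 1329) = (-½*400 - 449/1015)/((-3/1 - 35) + 1329) = (-200 - 449/1015)/((-3*1 - 35) + 1329) = -203449/(1015*((-3 - 35) + 1329)) = -203449/(1015*(-38 + 1329)) = -203449/1015/1291 = -203449/1015*1/1291 = -203449/1310365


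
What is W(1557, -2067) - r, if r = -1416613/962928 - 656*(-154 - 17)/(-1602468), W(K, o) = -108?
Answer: -4563125740795/42862814064 ≈ -106.46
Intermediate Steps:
r = -66058178117/42862814064 (r = -1416613*1/962928 - 656*(-171)*(-1/1602468) = -1416613/962928 + 112176*(-1/1602468) = -1416613/962928 - 3116/44513 = -66058178117/42862814064 ≈ -1.5412)
W(1557, -2067) - r = -108 - 1*(-66058178117/42862814064) = -108 + 66058178117/42862814064 = -4563125740795/42862814064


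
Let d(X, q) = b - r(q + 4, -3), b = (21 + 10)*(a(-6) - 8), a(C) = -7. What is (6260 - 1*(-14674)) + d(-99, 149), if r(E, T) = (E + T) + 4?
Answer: 20315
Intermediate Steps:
r(E, T) = 4 + E + T
b = -465 (b = (21 + 10)*(-7 - 8) = 31*(-15) = -465)
d(X, q) = -470 - q (d(X, q) = -465 - (4 + (q + 4) - 3) = -465 - (4 + (4 + q) - 3) = -465 - (5 + q) = -465 + (-5 - q) = -470 - q)
(6260 - 1*(-14674)) + d(-99, 149) = (6260 - 1*(-14674)) + (-470 - 1*149) = (6260 + 14674) + (-470 - 149) = 20934 - 619 = 20315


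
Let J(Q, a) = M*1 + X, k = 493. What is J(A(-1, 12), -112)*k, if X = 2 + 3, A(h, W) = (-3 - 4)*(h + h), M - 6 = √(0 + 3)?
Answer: 5423 + 493*√3 ≈ 6276.9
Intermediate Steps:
M = 6 + √3 (M = 6 + √(0 + 3) = 6 + √3 ≈ 7.7320)
A(h, W) = -14*h
X = 5
J(Q, a) = 11 + √3 (J(Q, a) = (6 + √3)*1 + 5 = (6 + √3) + 5 = 11 + √3)
J(A(-1, 12), -112)*k = (11 + √3)*493 = 5423 + 493*√3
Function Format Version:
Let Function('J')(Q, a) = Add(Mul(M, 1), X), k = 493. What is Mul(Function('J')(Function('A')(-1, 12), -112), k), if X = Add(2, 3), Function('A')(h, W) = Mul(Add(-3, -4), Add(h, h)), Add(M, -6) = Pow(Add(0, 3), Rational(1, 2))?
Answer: Add(5423, Mul(493, Pow(3, Rational(1, 2)))) ≈ 6276.9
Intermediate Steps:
M = Add(6, Pow(3, Rational(1, 2))) (M = Add(6, Pow(Add(0, 3), Rational(1, 2))) = Add(6, Pow(3, Rational(1, 2))) ≈ 7.7320)
Function('A')(h, W) = Mul(-14, h) (Function('A')(h, W) = Mul(-7, Mul(2, h)) = Mul(-14, h))
X = 5
Function('J')(Q, a) = Add(11, Pow(3, Rational(1, 2))) (Function('J')(Q, a) = Add(Mul(Add(6, Pow(3, Rational(1, 2))), 1), 5) = Add(Add(6, Pow(3, Rational(1, 2))), 5) = Add(11, Pow(3, Rational(1, 2))))
Mul(Function('J')(Function('A')(-1, 12), -112), k) = Mul(Add(11, Pow(3, Rational(1, 2))), 493) = Add(5423, Mul(493, Pow(3, Rational(1, 2))))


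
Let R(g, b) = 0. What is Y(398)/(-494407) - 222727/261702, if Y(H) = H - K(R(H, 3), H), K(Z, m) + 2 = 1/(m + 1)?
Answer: -2094226892629/2458358713566 ≈ -0.85188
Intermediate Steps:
K(Z, m) = -2 + 1/(1 + m) (K(Z, m) = -2 + 1/(m + 1) = -2 + 1/(1 + m))
Y(H) = H - (-1 - 2*H)/(1 + H)
Y(398)/(-494407) - 222727/261702 = ((1 + 398² + 3*398)/(1 + 398))/(-494407) - 222727/261702 = ((1 + 158404 + 1194)/399)*(-1/494407) - 222727*1/261702 = ((1/399)*159599)*(-1/494407) - 222727/261702 = (159599/399)*(-1/494407) - 222727/261702 = -159599/197268393 - 222727/261702 = -2094226892629/2458358713566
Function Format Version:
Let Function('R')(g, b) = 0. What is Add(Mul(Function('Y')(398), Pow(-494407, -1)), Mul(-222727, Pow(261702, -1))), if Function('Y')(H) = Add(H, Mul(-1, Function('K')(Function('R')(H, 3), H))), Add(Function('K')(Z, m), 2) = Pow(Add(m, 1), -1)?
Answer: Rational(-2094226892629, 2458358713566) ≈ -0.85188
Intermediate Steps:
Function('K')(Z, m) = Add(-2, Pow(Add(1, m), -1)) (Function('K')(Z, m) = Add(-2, Pow(Add(m, 1), -1)) = Add(-2, Pow(Add(1, m), -1)))
Function('Y')(H) = Add(H, Mul(-1, Pow(Add(1, H), -1), Add(-1, Mul(-2, H)))) (Function('Y')(H) = Add(H, Mul(-1, Mul(Pow(Add(1, H), -1), Add(-1, Mul(-2, H))))) = Add(H, Mul(-1, Pow(Add(1, H), -1), Add(-1, Mul(-2, H)))))
Add(Mul(Function('Y')(398), Pow(-494407, -1)), Mul(-222727, Pow(261702, -1))) = Add(Mul(Mul(Pow(Add(1, 398), -1), Add(1, Pow(398, 2), Mul(3, 398))), Pow(-494407, -1)), Mul(-222727, Pow(261702, -1))) = Add(Mul(Mul(Pow(399, -1), Add(1, 158404, 1194)), Rational(-1, 494407)), Mul(-222727, Rational(1, 261702))) = Add(Mul(Mul(Rational(1, 399), 159599), Rational(-1, 494407)), Rational(-222727, 261702)) = Add(Mul(Rational(159599, 399), Rational(-1, 494407)), Rational(-222727, 261702)) = Add(Rational(-159599, 197268393), Rational(-222727, 261702)) = Rational(-2094226892629, 2458358713566)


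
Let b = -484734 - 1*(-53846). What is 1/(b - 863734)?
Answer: -1/1294622 ≈ -7.7243e-7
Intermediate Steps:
b = -430888 (b = -484734 + 53846 = -430888)
1/(b - 863734) = 1/(-430888 - 863734) = 1/(-1294622) = -1/1294622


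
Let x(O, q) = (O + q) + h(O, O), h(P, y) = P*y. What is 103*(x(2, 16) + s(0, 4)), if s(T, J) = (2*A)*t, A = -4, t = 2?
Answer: 618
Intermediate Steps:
s(T, J) = -16 (s(T, J) = (2*(-4))*2 = -8*2 = -16)
x(O, q) = O + q + O² (x(O, q) = (O + q) + O*O = (O + q) + O² = O + q + O²)
103*(x(2, 16) + s(0, 4)) = 103*((2 + 16 + 2²) - 16) = 103*((2 + 16 + 4) - 16) = 103*(22 - 16) = 103*6 = 618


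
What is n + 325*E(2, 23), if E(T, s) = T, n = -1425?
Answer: -775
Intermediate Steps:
n + 325*E(2, 23) = -1425 + 325*2 = -1425 + 650 = -775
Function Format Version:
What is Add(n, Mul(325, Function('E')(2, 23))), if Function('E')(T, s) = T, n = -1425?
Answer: -775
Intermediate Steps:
Add(n, Mul(325, Function('E')(2, 23))) = Add(-1425, Mul(325, 2)) = Add(-1425, 650) = -775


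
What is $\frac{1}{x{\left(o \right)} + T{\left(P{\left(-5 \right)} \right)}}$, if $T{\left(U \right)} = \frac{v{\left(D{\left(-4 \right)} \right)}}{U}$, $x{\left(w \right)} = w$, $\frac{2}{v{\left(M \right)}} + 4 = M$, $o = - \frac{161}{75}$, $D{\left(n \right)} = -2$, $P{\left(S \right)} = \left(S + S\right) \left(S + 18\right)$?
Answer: $- \frac{1950}{4181} \approx -0.4664$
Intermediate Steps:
$P{\left(S \right)} = 2 S \left(18 + S\right)$
$o = - \frac{161}{75}$ ($o = \left(-161\right) \frac{1}{75} = - \frac{161}{75} \approx -2.1467$)
$v{\left(M \right)} = \frac{2}{-4 + M}$
$T{\left(U \right)} = - \frac{1}{3 U}$ ($T{\left(U \right)} = \frac{2 \frac{1}{-4 - 2}}{U} = \frac{2 \frac{1}{-6}}{U} = \frac{2 \left(- \frac{1}{6}\right)}{U} = - \frac{1}{3 U}$)
$\frac{1}{x{\left(o \right)} + T{\left(P{\left(-5 \right)} \right)}} = \frac{1}{- \frac{161}{75} - \frac{1}{3 \cdot 2 \left(-5\right) \left(18 - 5\right)}} = \frac{1}{- \frac{161}{75} - \frac{1}{3 \cdot 2 \left(-5\right) 13}} = \frac{1}{- \frac{161}{75} - \frac{1}{3 \left(-130\right)}} = \frac{1}{- \frac{161}{75} - - \frac{1}{390}} = \frac{1}{- \frac{161}{75} + \frac{1}{390}} = \frac{1}{- \frac{4181}{1950}} = - \frac{1950}{4181}$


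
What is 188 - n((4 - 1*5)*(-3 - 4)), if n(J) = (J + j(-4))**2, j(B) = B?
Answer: 179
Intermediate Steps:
n(J) = (-4 + J)**2 (n(J) = (J - 4)**2 = (-4 + J)**2)
188 - n((4 - 1*5)*(-3 - 4)) = 188 - (-4 + (4 - 1*5)*(-3 - 4))**2 = 188 - (-4 + (4 - 5)*(-7))**2 = 188 - (-4 - 1*(-7))**2 = 188 - (-4 + 7)**2 = 188 - 1*3**2 = 188 - 1*9 = 188 - 9 = 179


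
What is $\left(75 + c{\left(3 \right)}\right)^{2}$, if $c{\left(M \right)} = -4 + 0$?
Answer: $5041$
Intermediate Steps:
$c{\left(M \right)} = -4$
$\left(75 + c{\left(3 \right)}\right)^{2} = \left(75 - 4\right)^{2} = 71^{2} = 5041$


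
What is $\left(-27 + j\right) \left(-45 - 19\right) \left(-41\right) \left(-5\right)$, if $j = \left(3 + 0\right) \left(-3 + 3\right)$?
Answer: $354240$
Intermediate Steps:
$j = 0$ ($j = 3 \cdot 0 = 0$)
$\left(-27 + j\right) \left(-45 - 19\right) \left(-41\right) \left(-5\right) = \left(-27 + 0\right) \left(-45 - 19\right) \left(-41\right) \left(-5\right) = \left(-27\right) \left(-64\right) \left(-41\right) \left(-5\right) = 1728 \left(-41\right) \left(-5\right) = \left(-70848\right) \left(-5\right) = 354240$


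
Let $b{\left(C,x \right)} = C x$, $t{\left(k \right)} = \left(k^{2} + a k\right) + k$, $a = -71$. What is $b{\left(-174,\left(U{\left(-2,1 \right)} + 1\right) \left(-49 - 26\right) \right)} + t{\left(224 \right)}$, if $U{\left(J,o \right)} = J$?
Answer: $21446$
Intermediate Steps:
$t{\left(k \right)} = k^{2} - 70 k$ ($t{\left(k \right)} = \left(k^{2} - 71 k\right) + k = k^{2} - 70 k$)
$b{\left(-174,\left(U{\left(-2,1 \right)} + 1\right) \left(-49 - 26\right) \right)} + t{\left(224 \right)} = - 174 \left(-2 + 1\right) \left(-49 - 26\right) + 224 \left(-70 + 224\right) = - 174 \left(\left(-1\right) \left(-75\right)\right) + 224 \cdot 154 = \left(-174\right) 75 + 34496 = -13050 + 34496 = 21446$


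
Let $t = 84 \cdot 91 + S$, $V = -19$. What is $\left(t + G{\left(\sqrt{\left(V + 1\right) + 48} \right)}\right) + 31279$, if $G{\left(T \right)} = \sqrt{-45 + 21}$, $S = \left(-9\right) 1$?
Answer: $38914 + 2 i \sqrt{6} \approx 38914.0 + 4.899 i$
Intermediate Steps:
$S = -9$
$t = 7635$ ($t = 84 \cdot 91 - 9 = 7644 - 9 = 7635$)
$G{\left(T \right)} = 2 i \sqrt{6}$ ($G{\left(T \right)} = \sqrt{-24} = 2 i \sqrt{6}$)
$\left(t + G{\left(\sqrt{\left(V + 1\right) + 48} \right)}\right) + 31279 = \left(7635 + 2 i \sqrt{6}\right) + 31279 = 38914 + 2 i \sqrt{6}$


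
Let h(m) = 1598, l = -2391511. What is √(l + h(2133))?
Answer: I*√2389913 ≈ 1545.9*I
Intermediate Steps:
√(l + h(2133)) = √(-2391511 + 1598) = √(-2389913) = I*√2389913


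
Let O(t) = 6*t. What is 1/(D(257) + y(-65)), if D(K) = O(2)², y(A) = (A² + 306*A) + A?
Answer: -1/15586 ≈ -6.4160e-5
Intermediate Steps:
y(A) = A² + 307*A
D(K) = 144 (D(K) = (6*2)² = 12² = 144)
1/(D(257) + y(-65)) = 1/(144 - 65*(307 - 65)) = 1/(144 - 65*242) = 1/(144 - 15730) = 1/(-15586) = -1/15586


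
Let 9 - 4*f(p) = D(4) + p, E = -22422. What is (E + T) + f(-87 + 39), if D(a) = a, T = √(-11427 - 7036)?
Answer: -89635/4 + I*√18463 ≈ -22409.0 + 135.88*I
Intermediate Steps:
T = I*√18463 (T = √(-18463) = I*√18463 ≈ 135.88*I)
f(p) = 5/4 - p/4 (f(p) = 9/4 - (4 + p)/4 = 9/4 + (-1 - p/4) = 5/4 - p/4)
(E + T) + f(-87 + 39) = (-22422 + I*√18463) + (5/4 - (-87 + 39)/4) = (-22422 + I*√18463) + (5/4 - ¼*(-48)) = (-22422 + I*√18463) + (5/4 + 12) = (-22422 + I*√18463) + 53/4 = -89635/4 + I*√18463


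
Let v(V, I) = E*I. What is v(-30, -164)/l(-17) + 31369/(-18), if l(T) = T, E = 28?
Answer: -450617/306 ≈ -1472.6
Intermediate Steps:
v(V, I) = 28*I
v(-30, -164)/l(-17) + 31369/(-18) = (28*(-164))/(-17) + 31369/(-18) = -4592*(-1/17) + 31369*(-1/18) = 4592/17 - 31369/18 = -450617/306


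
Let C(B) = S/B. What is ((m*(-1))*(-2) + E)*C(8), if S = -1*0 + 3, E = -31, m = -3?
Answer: -111/8 ≈ -13.875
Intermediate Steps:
S = 3 (S = 0 + 3 = 3)
C(B) = 3/B
((m*(-1))*(-2) + E)*C(8) = (-3*(-1)*(-2) - 31)*(3/8) = (3*(-2) - 31)*(3*(1/8)) = (-6 - 31)*(3/8) = -37*3/8 = -111/8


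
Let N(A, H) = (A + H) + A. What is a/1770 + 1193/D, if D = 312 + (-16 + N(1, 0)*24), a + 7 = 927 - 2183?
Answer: 279523/101480 ≈ 2.7545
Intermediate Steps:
N(A, H) = H + 2*A
a = -1263 (a = -7 + (927 - 2183) = -7 - 1256 = -1263)
D = 344 (D = 312 + (-16 + (0 + 2*1)*24) = 312 + (-16 + (0 + 2)*24) = 312 + (-16 + 2*24) = 312 + (-16 + 48) = 312 + 32 = 344)
a/1770 + 1193/D = -1263/1770 + 1193/344 = -1263*1/1770 + 1193*(1/344) = -421/590 + 1193/344 = 279523/101480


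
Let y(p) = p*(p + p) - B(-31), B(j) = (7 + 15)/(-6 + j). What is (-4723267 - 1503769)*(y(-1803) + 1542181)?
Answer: -1853294097136060/37 ≈ -5.0089e+13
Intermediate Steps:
B(j) = 22/(-6 + j)
y(p) = 22/37 + 2*p**2 (y(p) = p*(p + p) - 22/(-6 - 31) = p*(2*p) - 22/(-37) = 2*p**2 - 22*(-1)/37 = 2*p**2 - 1*(-22/37) = 2*p**2 + 22/37 = 22/37 + 2*p**2)
(-4723267 - 1503769)*(y(-1803) + 1542181) = (-4723267 - 1503769)*((22/37 + 2*(-1803)**2) + 1542181) = -6227036*((22/37 + 2*3250809) + 1542181) = -6227036*((22/37 + 6501618) + 1542181) = -6227036*(240559888/37 + 1542181) = -6227036*297620585/37 = -1853294097136060/37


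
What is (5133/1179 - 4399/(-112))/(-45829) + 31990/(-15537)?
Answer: -7173373579567/3482375592752 ≈ -2.0599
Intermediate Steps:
(5133/1179 - 4399/(-112))/(-45829) + 31990/(-15537) = (5133*(1/1179) - 4399*(-1/112))*(-1/45829) + 31990*(-1/15537) = (1711/393 + 4399/112)*(-1/45829) - 31990/15537 = (1920439/44016)*(-1/45829) - 31990/15537 = -1920439/2017209264 - 31990/15537 = -7173373579567/3482375592752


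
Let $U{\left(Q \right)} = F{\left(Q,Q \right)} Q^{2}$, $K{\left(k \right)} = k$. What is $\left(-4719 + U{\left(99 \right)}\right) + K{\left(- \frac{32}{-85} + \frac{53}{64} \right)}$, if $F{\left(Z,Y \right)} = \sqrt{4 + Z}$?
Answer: $- \frac{25664807}{5440} + 9801 \sqrt{103} \approx 94752.0$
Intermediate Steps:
$U{\left(Q \right)} = Q^{2} \sqrt{4 + Q}$ ($U{\left(Q \right)} = \sqrt{4 + Q} Q^{2} = Q^{2} \sqrt{4 + Q}$)
$\left(-4719 + U{\left(99 \right)}\right) + K{\left(- \frac{32}{-85} + \frac{53}{64} \right)} = \left(-4719 + 99^{2} \sqrt{4 + 99}\right) + \left(- \frac{32}{-85} + \frac{53}{64}\right) = \left(-4719 + 9801 \sqrt{103}\right) + \left(\left(-32\right) \left(- \frac{1}{85}\right) + 53 \cdot \frac{1}{64}\right) = \left(-4719 + 9801 \sqrt{103}\right) + \left(\frac{32}{85} + \frac{53}{64}\right) = \left(-4719 + 9801 \sqrt{103}\right) + \frac{6553}{5440} = - \frac{25664807}{5440} + 9801 \sqrt{103}$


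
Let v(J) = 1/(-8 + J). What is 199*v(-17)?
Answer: -199/25 ≈ -7.9600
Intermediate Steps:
199*v(-17) = 199/(-8 - 17) = 199/(-25) = 199*(-1/25) = -199/25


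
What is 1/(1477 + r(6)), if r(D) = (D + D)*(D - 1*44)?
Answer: 1/1021 ≈ 0.00097943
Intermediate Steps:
r(D) = 2*D*(-44 + D) (r(D) = (2*D)*(D - 44) = (2*D)*(-44 + D) = 2*D*(-44 + D))
1/(1477 + r(6)) = 1/(1477 + 2*6*(-44 + 6)) = 1/(1477 + 2*6*(-38)) = 1/(1477 - 456) = 1/1021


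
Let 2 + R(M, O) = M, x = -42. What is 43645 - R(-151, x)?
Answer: 43798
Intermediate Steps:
R(M, O) = -2 + M
43645 - R(-151, x) = 43645 - (-2 - 151) = 43645 - 1*(-153) = 43645 + 153 = 43798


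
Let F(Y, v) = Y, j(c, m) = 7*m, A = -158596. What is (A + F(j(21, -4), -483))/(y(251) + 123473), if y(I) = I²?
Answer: -79312/93237 ≈ -0.85065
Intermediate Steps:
(A + F(j(21, -4), -483))/(y(251) + 123473) = (-158596 + 7*(-4))/(251² + 123473) = (-158596 - 28)/(63001 + 123473) = -158624/186474 = -158624*1/186474 = -79312/93237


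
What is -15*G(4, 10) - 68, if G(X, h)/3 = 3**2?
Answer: -473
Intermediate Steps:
G(X, h) = 27 (G(X, h) = 3*3**2 = 3*9 = 27)
-15*G(4, 10) - 68 = -15*27 - 68 = -405 - 68 = -473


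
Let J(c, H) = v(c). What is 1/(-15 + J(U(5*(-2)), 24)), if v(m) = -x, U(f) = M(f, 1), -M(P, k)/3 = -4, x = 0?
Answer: -1/15 ≈ -0.066667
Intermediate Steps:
M(P, k) = 12 (M(P, k) = -3*(-4) = 12)
U(f) = 12
v(m) = 0 (v(m) = -1*0 = 0)
J(c, H) = 0
1/(-15 + J(U(5*(-2)), 24)) = 1/(-15 + 0) = 1/(-15) = -1/15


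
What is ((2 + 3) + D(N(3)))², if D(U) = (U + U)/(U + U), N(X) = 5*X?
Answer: 36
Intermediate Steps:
D(U) = 1 (D(U) = (2*U)/((2*U)) = (2*U)*(1/(2*U)) = 1)
((2 + 3) + D(N(3)))² = ((2 + 3) + 1)² = (5 + 1)² = 6² = 36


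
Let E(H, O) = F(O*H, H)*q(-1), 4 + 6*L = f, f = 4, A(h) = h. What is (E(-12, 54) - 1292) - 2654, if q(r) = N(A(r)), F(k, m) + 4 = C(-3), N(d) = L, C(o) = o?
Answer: -3946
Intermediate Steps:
L = 0 (L = -⅔ + (⅙)*4 = -⅔ + ⅔ = 0)
N(d) = 0
F(k, m) = -7 (F(k, m) = -4 - 3 = -7)
q(r) = 0
E(H, O) = 0 (E(H, O) = -7*0 = 0)
(E(-12, 54) - 1292) - 2654 = (0 - 1292) - 2654 = -1292 - 2654 = -3946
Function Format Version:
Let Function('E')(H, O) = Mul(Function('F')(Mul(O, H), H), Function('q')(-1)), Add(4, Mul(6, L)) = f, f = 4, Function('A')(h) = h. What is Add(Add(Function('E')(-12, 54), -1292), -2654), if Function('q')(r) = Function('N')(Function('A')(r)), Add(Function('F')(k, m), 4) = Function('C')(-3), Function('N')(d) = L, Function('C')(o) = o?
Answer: -3946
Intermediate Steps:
L = 0 (L = Add(Rational(-2, 3), Mul(Rational(1, 6), 4)) = Add(Rational(-2, 3), Rational(2, 3)) = 0)
Function('N')(d) = 0
Function('F')(k, m) = -7 (Function('F')(k, m) = Add(-4, -3) = -7)
Function('q')(r) = 0
Function('E')(H, O) = 0 (Function('E')(H, O) = Mul(-7, 0) = 0)
Add(Add(Function('E')(-12, 54), -1292), -2654) = Add(Add(0, -1292), -2654) = Add(-1292, -2654) = -3946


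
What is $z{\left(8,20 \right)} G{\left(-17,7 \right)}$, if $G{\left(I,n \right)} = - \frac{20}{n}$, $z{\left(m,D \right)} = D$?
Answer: $- \frac{400}{7} \approx -57.143$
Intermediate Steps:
$z{\left(8,20 \right)} G{\left(-17,7 \right)} = 20 \left(- \frac{20}{7}\right) = - \frac{400}{7}$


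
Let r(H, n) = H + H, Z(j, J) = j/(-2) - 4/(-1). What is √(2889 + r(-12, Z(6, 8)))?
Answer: √2865 ≈ 53.526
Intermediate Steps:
Z(j, J) = 4 - j/2 (Z(j, J) = j*(-½) - 4*(-1) = -j/2 + 4 = 4 - j/2)
r(H, n) = 2*H
√(2889 + r(-12, Z(6, 8))) = √(2889 + 2*(-12)) = √(2889 - 24) = √2865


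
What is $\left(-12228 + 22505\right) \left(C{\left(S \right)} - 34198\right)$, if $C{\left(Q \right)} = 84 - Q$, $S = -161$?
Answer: $-348934981$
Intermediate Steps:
$\left(-12228 + 22505\right) \left(C{\left(S \right)} - 34198\right) = \left(-12228 + 22505\right) \left(\left(84 - -161\right) - 34198\right) = 10277 \left(\left(84 + 161\right) - 34198\right) = 10277 \left(245 - 34198\right) = 10277 \left(-33953\right) = -348934981$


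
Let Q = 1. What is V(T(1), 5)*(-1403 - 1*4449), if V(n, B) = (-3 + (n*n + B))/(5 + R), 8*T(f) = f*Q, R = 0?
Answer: -188727/80 ≈ -2359.1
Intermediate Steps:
T(f) = f/8 (T(f) = (f*1)/8 = f/8)
V(n, B) = -⅗ + B/5 + n²/5 (V(n, B) = (-3 + (n*n + B))/(5 + 0) = (-3 + (n² + B))/5 = (-3 + (B + n²))*(⅕) = (-3 + B + n²)*(⅕) = -⅗ + B/5 + n²/5)
V(T(1), 5)*(-1403 - 1*4449) = (-⅗ + (⅕)*5 + ((⅛)*1)²/5)*(-1403 - 1*4449) = (-⅗ + 1 + (⅛)²/5)*(-1403 - 4449) = (-⅗ + 1 + (⅕)*(1/64))*(-5852) = (-⅗ + 1 + 1/320)*(-5852) = (129/320)*(-5852) = -188727/80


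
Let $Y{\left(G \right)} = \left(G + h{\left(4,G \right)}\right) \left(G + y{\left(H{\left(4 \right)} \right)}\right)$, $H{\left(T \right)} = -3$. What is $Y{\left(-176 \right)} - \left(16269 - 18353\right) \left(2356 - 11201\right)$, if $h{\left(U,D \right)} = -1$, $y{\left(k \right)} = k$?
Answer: $-18401297$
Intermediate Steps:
$Y{\left(G \right)} = \left(-1 + G\right) \left(-3 + G\right)$ ($Y{\left(G \right)} = \left(G - 1\right) \left(G - 3\right) = \left(-1 + G\right) \left(-3 + G\right)$)
$Y{\left(-176 \right)} - \left(16269 - 18353\right) \left(2356 - 11201\right) = \left(3 + \left(-176\right)^{2} - -704\right) - \left(16269 - 18353\right) \left(2356 - 11201\right) = \left(3 + 30976 + 704\right) - \left(-2084\right) \left(-8845\right) = 31683 - 18432980 = -18401297$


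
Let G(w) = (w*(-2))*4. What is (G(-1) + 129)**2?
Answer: 18769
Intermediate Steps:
G(w) = -8*w (G(w) = -2*w*4 = -8*w)
(G(-1) + 129)**2 = (-8*(-1) + 129)**2 = (8 + 129)**2 = 137**2 = 18769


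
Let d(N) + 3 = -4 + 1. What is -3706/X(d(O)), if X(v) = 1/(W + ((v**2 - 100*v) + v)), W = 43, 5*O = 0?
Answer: -2494138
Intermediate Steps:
O = 0 (O = (1/5)*0 = 0)
d(N) = -6 (d(N) = -3 + (-4 + 1) = -3 - 3 = -6)
X(v) = 1/(43 + v**2 - 99*v) (X(v) = 1/(43 + ((v**2 - 100*v) + v)) = 1/(43 + (v**2 - 99*v)) = 1/(43 + v**2 - 99*v))
-3706/X(d(O)) = -3706/(1/(43 + (-6)**2 - 99*(-6))) = -3706/(1/(43 + 36 + 594)) = -3706/(1/673) = -3706/1/673 = -3706*673 = -2494138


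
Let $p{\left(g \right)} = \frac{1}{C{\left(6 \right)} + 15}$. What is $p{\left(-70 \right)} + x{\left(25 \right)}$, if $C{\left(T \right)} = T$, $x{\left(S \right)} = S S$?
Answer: $\frac{13126}{21} \approx 625.05$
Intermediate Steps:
$x{\left(S \right)} = S^{2}$
$p{\left(g \right)} = \frac{1}{21}$ ($p{\left(g \right)} = \frac{1}{6 + 15} = \frac{1}{21}$)
$p{\left(-70 \right)} + x{\left(25 \right)} = \frac{1}{21} + 25^{2} = \frac{1}{21} + 625 = \frac{13126}{21}$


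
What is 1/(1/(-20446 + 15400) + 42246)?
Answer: 5046/213173315 ≈ 2.3671e-5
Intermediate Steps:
1/(1/(-20446 + 15400) + 42246) = 1/(1/(-5046) + 42246) = 1/(-1/5046 + 42246) = 1/(213173315/5046) = 5046/213173315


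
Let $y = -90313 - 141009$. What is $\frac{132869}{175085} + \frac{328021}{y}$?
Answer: $- \frac{26696033967}{40501012370} \approx -0.65914$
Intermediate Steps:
$y = -231322$
$\frac{132869}{175085} + \frac{328021}{y} = \frac{132869}{175085} + \frac{328021}{-231322} = 132869 \cdot \frac{1}{175085} + 328021 \left(- \frac{1}{231322}\right) = \frac{132869}{175085} - \frac{328021}{231322} = - \frac{26696033967}{40501012370}$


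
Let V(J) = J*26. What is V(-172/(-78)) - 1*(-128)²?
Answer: -48980/3 ≈ -16327.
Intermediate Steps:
V(J) = 26*J
V(-172/(-78)) - 1*(-128)² = 26*(-172/(-78)) - 1*(-128)² = 26*(-172*(-1/78)) - 1*16384 = 26*(86/39) - 16384 = 172/3 - 16384 = -48980/3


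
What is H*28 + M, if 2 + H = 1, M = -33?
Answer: -61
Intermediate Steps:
H = -1 (H = -2 + 1 = -1)
H*28 + M = -1*28 - 33 = -28 - 33 = -61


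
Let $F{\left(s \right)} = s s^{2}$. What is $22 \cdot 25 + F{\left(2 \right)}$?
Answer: $558$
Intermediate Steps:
$F{\left(s \right)} = s^{3}$
$22 \cdot 25 + F{\left(2 \right)} = 22 \cdot 25 + 2^{3} = 550 + 8 = 558$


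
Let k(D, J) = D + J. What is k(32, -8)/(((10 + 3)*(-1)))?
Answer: -24/13 ≈ -1.8462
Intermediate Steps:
k(32, -8)/(((10 + 3)*(-1))) = (32 - 8)/(((10 + 3)*(-1))) = 24/((13*(-1))) = 24/(-13) = 24*(-1/13) = -24/13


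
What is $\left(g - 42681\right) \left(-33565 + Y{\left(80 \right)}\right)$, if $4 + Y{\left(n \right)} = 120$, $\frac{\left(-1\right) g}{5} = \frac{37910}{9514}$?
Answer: $\frac{6794438239108}{4757} \approx 1.4283 \cdot 10^{9}$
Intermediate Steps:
$g = - \frac{94775}{4757}$ ($g = - 5 \cdot \frac{37910}{9514} = - 5 \cdot 37910 \cdot \frac{1}{9514} = \left(-5\right) \frac{18955}{4757} = - \frac{94775}{4757} \approx -19.923$)
$Y{\left(n \right)} = 116$ ($Y{\left(n \right)} = -4 + 120 = 116$)
$\left(g - 42681\right) \left(-33565 + Y{\left(80 \right)}\right) = \left(- \frac{94775}{4757} - 42681\right) \left(-33565 + 116\right) = \left(- \frac{203128292}{4757}\right) \left(-33449\right) = \frac{6794438239108}{4757}$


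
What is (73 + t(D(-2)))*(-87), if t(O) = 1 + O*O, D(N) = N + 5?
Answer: -7221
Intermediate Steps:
D(N) = 5 + N
t(O) = 1 + O²
(73 + t(D(-2)))*(-87) = (73 + (1 + (5 - 2)²))*(-87) = (73 + (1 + 3²))*(-87) = (73 + (1 + 9))*(-87) = (73 + 10)*(-87) = 83*(-87) = -7221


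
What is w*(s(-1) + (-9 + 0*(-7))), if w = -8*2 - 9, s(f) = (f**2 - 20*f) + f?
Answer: -275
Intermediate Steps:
s(f) = f**2 - 19*f
w = -25 (w = -16 - 9 = -25)
w*(s(-1) + (-9 + 0*(-7))) = -25*(-(-19 - 1) + (-9 + 0*(-7))) = -25*(-1*(-20) + (-9 + 0)) = -25*(20 - 9) = -25*11 = -275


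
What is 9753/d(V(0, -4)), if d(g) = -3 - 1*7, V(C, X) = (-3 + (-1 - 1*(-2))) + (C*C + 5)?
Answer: -9753/10 ≈ -975.30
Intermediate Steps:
V(C, X) = 3 + C² (V(C, X) = (-3 + (-1 + 2)) + (C² + 5) = (-3 + 1) + (5 + C²) = -2 + (5 + C²) = 3 + C²)
d(g) = -10 (d(g) = -3 - 7 = -10)
9753/d(V(0, -4)) = 9753/(-10) = 9753*(-⅒) = -9753/10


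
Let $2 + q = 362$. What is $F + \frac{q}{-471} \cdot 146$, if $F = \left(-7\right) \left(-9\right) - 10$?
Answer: $- \frac{9199}{157} \approx -58.592$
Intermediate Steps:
$q = 360$ ($q = -2 + 362 = 360$)
$F = 53$ ($F = 63 - 10 = 53$)
$F + \frac{q}{-471} \cdot 146 = 53 + \frac{360}{-471} \cdot 146 = 53 + 360 \left(- \frac{1}{471}\right) 146 = 53 - \frac{17520}{157} = - \frac{9199}{157}$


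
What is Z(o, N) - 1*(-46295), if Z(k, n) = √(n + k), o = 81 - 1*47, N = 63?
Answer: 46295 + √97 ≈ 46305.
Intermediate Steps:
o = 34 (o = 81 - 47 = 34)
Z(k, n) = √(k + n)
Z(o, N) - 1*(-46295) = √(34 + 63) - 1*(-46295) = √97 + 46295 = 46295 + √97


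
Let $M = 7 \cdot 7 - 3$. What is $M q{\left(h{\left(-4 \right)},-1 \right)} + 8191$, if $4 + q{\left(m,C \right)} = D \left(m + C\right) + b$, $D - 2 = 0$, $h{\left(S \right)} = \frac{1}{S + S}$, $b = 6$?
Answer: $\frac{16359}{2} \approx 8179.5$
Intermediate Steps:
$h{\left(S \right)} = \frac{1}{2 S}$
$D = 2$ ($D = 2 + 0 = 2$)
$q{\left(m,C \right)} = 2 + 2 C + 2 m$ ($q{\left(m,C \right)} = -4 + \left(2 \left(m + C\right) + 6\right) = -4 + \left(2 \left(C + m\right) + 6\right) = -4 + \left(\left(2 C + 2 m\right) + 6\right) = -4 + \left(6 + 2 C + 2 m\right) = 2 + 2 C + 2 m$)
$M = 46$ ($M = 49 - 3 = 46$)
$M q{\left(h{\left(-4 \right)},-1 \right)} + 8191 = 46 \left(2 + 2 \left(-1\right) + 2 \frac{1}{2 \left(-4\right)}\right) + 8191 = 46 \left(2 - 2 + 2 \cdot \frac{1}{2} \left(- \frac{1}{4}\right)\right) + 8191 = 46 \left(2 - 2 + 2 \left(- \frac{1}{8}\right)\right) + 8191 = 46 \left(2 - 2 - \frac{1}{4}\right) + 8191 = 46 \left(- \frac{1}{4}\right) + 8191 = - \frac{23}{2} + 8191 = \frac{16359}{2}$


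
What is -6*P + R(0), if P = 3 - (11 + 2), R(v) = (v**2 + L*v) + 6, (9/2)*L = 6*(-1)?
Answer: 66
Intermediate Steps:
L = -4/3 (L = 2*(6*(-1))/9 = (2/9)*(-6) = -4/3 ≈ -1.3333)
R(v) = 6 + v**2 - 4*v/3 (R(v) = (v**2 - 4*v/3) + 6 = 6 + v**2 - 4*v/3)
P = -10 (P = 3 - 1*13 = 3 - 13 = -10)
-6*P + R(0) = -6*(-10) + (6 + 0**2 - 4/3*0) = 60 + (6 + 0 + 0) = 60 + 6 = 66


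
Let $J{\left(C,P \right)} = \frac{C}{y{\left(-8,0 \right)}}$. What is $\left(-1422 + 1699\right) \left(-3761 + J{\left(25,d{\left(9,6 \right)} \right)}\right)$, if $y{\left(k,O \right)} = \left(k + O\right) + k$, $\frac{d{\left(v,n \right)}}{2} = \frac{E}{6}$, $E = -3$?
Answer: $- \frac{16675677}{16} \approx -1.0422 \cdot 10^{6}$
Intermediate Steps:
$d{\left(v,n \right)} = -1$ ($d{\left(v,n \right)} = 2 \left(- \frac{3}{6}\right) = 2 \left(\left(-3\right) \frac{1}{6}\right) = 2 \left(- \frac{1}{2}\right) = -1$)
$y{\left(k,O \right)} = O + 2 k$ ($y{\left(k,O \right)} = \left(O + k\right) + k = O + 2 k$)
$J{\left(C,P \right)} = - \frac{C}{16}$ ($J{\left(C,P \right)} = \frac{C}{0 + 2 \left(-8\right)} = \frac{C}{0 - 16} = \frac{C}{-16} = C \left(- \frac{1}{16}\right) = - \frac{C}{16}$)
$\left(-1422 + 1699\right) \left(-3761 + J{\left(25,d{\left(9,6 \right)} \right)}\right) = \left(-1422 + 1699\right) \left(-3761 - \frac{25}{16}\right) = 277 \left(-3761 - \frac{25}{16}\right) = 277 \left(- \frac{60201}{16}\right) = - \frac{16675677}{16}$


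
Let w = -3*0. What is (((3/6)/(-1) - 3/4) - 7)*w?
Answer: 0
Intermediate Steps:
w = 0
(((3/6)/(-1) - 3/4) - 7)*w = (((3/6)/(-1) - 3/4) - 7)*0 = (((3*(⅙))*(-1) - 3*¼) - 7)*0 = (((½)*(-1) - ¾) - 7)*0 = ((-½ - ¾) - 7)*0 = (-5/4 - 7)*0 = -33/4*0 = 0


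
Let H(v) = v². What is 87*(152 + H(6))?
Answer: 16356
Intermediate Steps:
87*(152 + H(6)) = 87*(152 + 6²) = 87*(152 + 36) = 87*188 = 16356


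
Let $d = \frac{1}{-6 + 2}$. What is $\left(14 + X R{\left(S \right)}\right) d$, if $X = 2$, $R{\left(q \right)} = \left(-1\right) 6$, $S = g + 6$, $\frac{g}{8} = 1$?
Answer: $- \frac{1}{2} \approx -0.5$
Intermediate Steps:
$g = 8$ ($g = 8 \cdot 1 = 8$)
$S = 14$ ($S = 8 + 6 = 14$)
$R{\left(q \right)} = -6$
$d = - \frac{1}{4}$ ($d = \frac{1}{-4} = - \frac{1}{4} \approx -0.25$)
$\left(14 + X R{\left(S \right)}\right) d = \left(14 + 2 \left(-6\right)\right) \left(- \frac{1}{4}\right) = \left(14 - 12\right) \left(- \frac{1}{4}\right) = 2 \left(- \frac{1}{4}\right) = - \frac{1}{2}$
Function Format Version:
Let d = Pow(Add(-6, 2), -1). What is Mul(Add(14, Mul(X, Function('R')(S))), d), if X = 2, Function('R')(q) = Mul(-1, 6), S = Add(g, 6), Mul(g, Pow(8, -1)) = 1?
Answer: Rational(-1, 2) ≈ -0.50000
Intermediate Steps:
g = 8 (g = Mul(8, 1) = 8)
S = 14 (S = Add(8, 6) = 14)
Function('R')(q) = -6
d = Rational(-1, 4) (d = Pow(-4, -1) = Rational(-1, 4) ≈ -0.25000)
Mul(Add(14, Mul(X, Function('R')(S))), d) = Mul(Add(14, Mul(2, -6)), Rational(-1, 4)) = Mul(Add(14, -12), Rational(-1, 4)) = Mul(2, Rational(-1, 4)) = Rational(-1, 2)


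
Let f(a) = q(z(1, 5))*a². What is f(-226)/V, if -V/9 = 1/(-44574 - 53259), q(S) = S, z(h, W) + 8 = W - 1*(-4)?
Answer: 1665639436/3 ≈ 5.5521e+8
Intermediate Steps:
z(h, W) = -4 + W (z(h, W) = -8 + (W - 1*(-4)) = -8 + (W + 4) = -8 + (4 + W) = -4 + W)
f(a) = a² (f(a) = (-4 + 5)*a² = 1*a² = a²)
V = 3/32611 (V = -9/(-44574 - 53259) = -9/(-97833) = -9*(-1/97833) = 3/32611 ≈ 9.1993e-5)
f(-226)/V = (-226)²/(3/32611) = 51076*(32611/3) = 1665639436/3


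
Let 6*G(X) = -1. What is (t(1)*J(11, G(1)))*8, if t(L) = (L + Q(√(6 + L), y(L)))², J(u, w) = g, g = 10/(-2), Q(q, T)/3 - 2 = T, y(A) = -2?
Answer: -40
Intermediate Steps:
G(X) = -⅙ (G(X) = (⅙)*(-1) = -⅙)
Q(q, T) = 6 + 3*T
g = -5 (g = 10*(-½) = -5)
J(u, w) = -5
t(L) = L² (t(L) = (L + (6 + 3*(-2)))² = (L + (6 - 6))² = (L + 0)² = L²)
(t(1)*J(11, G(1)))*8 = (1²*(-5))*8 = (1*(-5))*8 = -5*8 = -40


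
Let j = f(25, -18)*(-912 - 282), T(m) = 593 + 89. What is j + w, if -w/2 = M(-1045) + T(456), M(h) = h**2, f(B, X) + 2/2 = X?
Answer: -2162728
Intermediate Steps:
f(B, X) = -1 + X
T(m) = 682
w = -2185414 (w = -2*((-1045)**2 + 682) = -2*(1092025 + 682) = -2*1092707 = -2185414)
j = 22686 (j = (-1 - 18)*(-912 - 282) = -19*(-1194) = 22686)
j + w = 22686 - 2185414 = -2162728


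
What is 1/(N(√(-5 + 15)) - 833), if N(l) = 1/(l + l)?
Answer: -33320/27755559 - 2*√10/27755559 ≈ -0.0012007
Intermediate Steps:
N(l) = 1/(2*l)
1/(N(√(-5 + 15)) - 833) = 1/(1/(2*(√(-5 + 15))) - 833) = 1/(1/(2*(√10)) - 833) = 1/((√10/10)/2 - 833) = 1/(√10/20 - 833) = 1/(-833 + √10/20)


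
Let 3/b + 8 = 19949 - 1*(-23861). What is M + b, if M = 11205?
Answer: 490801413/43802 ≈ 11205.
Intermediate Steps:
b = 3/43802 (b = 3/(-8 + (19949 - 1*(-23861))) = 3/(-8 + (19949 + 23861)) = 3/(-8 + 43810) = 3/43802 ≈ 6.8490e-5)
M + b = 11205 + 3/43802 = 490801413/43802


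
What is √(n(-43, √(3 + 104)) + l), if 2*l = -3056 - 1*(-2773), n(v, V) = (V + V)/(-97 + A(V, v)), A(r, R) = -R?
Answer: √(-45846 - 12*√107)/18 ≈ 11.911*I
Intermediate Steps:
n(v, V) = 2*V/(-97 - v) (n(v, V) = (V + V)/(-97 - v) = (2*V)/(-97 - v) = 2*V/(-97 - v))
l = -283/2 (l = (-3056 - 1*(-2773))/2 = (-3056 + 2773)/2 = (½)*(-283) = -283/2 ≈ -141.50)
√(n(-43, √(3 + 104)) + l) = √(-2*√(3 + 104)/(97 - 43) - 283/2) = √(-2*√107/54 - 283/2) = √(-2*√107*1/54 - 283/2) = √(-√107/27 - 283/2) = √(-283/2 - √107/27)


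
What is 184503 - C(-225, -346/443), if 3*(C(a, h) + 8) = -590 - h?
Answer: 81825381/443 ≈ 1.8471e+5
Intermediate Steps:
C(a, h) = -614/3 - h/3 (C(a, h) = -8 + (-590 - h)/3 = -8 + (-590/3 - h/3) = -614/3 - h/3)
184503 - C(-225, -346/443) = 184503 - (-614/3 - (-346)/(3*443)) = 184503 - (-614/3 - ⅓*(-346/443)) = 184503 - (-614/3 + 346/1329) = 184503 - 1*(-90552/443) = 184503 + 90552/443 = 81825381/443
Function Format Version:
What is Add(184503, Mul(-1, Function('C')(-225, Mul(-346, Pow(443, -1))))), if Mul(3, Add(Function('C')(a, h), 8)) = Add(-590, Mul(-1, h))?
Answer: Rational(81825381, 443) ≈ 1.8471e+5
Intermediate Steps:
Function('C')(a, h) = Add(Rational(-614, 3), Mul(Rational(-1, 3), h)) (Function('C')(a, h) = Add(-8, Mul(Rational(1, 3), Add(-590, Mul(-1, h)))) = Add(-8, Add(Rational(-590, 3), Mul(Rational(-1, 3), h))) = Add(Rational(-614, 3), Mul(Rational(-1, 3), h)))
Add(184503, Mul(-1, Function('C')(-225, Mul(-346, Pow(443, -1))))) = Add(184503, Mul(-1, Add(Rational(-614, 3), Mul(Rational(-1, 3), Mul(-346, Pow(443, -1)))))) = Add(184503, Mul(-1, Add(Rational(-614, 3), Mul(Rational(-1, 3), Mul(-346, Rational(1, 443)))))) = Add(184503, Mul(-1, Add(Rational(-614, 3), Mul(Rational(-1, 3), Rational(-346, 443))))) = Add(184503, Mul(-1, Add(Rational(-614, 3), Rational(346, 1329)))) = Add(184503, Mul(-1, Rational(-90552, 443))) = Add(184503, Rational(90552, 443)) = Rational(81825381, 443)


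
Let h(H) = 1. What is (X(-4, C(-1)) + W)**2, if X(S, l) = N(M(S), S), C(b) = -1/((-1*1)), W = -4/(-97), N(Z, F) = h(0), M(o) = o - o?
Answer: 10201/9409 ≈ 1.0842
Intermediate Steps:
M(o) = 0
N(Z, F) = 1
W = 4/97 (W = -4*(-1/97) = 4/97 ≈ 0.041237)
C(b) = 1 (C(b) = -1/(-1) = -1*(-1) = 1)
X(S, l) = 1
(X(-4, C(-1)) + W)**2 = (1 + 4/97)**2 = (101/97)**2 = 10201/9409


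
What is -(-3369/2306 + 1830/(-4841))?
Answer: 20529309/11163346 ≈ 1.8390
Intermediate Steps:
-(-3369/2306 + 1830/(-4841)) = -(-3369*1/2306 + 1830*(-1/4841)) = -(-3369/2306 - 1830/4841) = -1*(-20529309/11163346) = 20529309/11163346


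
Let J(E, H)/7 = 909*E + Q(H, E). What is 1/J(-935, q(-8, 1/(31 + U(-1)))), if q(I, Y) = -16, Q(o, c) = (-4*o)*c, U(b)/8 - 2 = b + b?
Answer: -1/6368285 ≈ -1.5703e-7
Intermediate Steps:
U(b) = 16 + 16*b (U(b) = 16 + 8*(b + b) = 16 + 8*(2*b) = 16 + 16*b)
Q(o, c) = -4*c*o
J(E, H) = 6363*E - 28*E*H (J(E, H) = 7*(909*E - 4*E*H) = 6363*E - 28*E*H)
1/J(-935, q(-8, 1/(31 + U(-1)))) = 1/(7*(-935)*(909 - 4*(-16))) = 1/(7*(-935)*(909 + 64)) = 1/(7*(-935)*973) = 1/(-6368285) = -1/6368285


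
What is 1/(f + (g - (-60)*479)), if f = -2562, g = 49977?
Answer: 1/76155 ≈ 1.3131e-5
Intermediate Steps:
1/(f + (g - (-60)*479)) = 1/(-2562 + (49977 - (-60)*479)) = 1/(-2562 + (49977 - 1*(-28740))) = 1/(-2562 + (49977 + 28740)) = 1/(-2562 + 78717) = 1/76155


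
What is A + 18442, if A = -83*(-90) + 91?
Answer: 26003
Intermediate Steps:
A = 7561 (A = 7470 + 91 = 7561)
A + 18442 = 7561 + 18442 = 26003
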